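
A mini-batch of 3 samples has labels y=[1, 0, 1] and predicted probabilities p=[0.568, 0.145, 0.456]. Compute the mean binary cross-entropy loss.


L[0] = -ln(0.568) = 0.5656
L[1] = -ln(1-0.145) = -ln(0.855) = 0.1567
L[2] = -ln(0.456) = 0.7853
mean = (0.5656 + 0.1567 + 0.7853)/3 = 0.5025

0.5025


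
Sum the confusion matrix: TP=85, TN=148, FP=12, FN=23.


Total = TP + TN + FP + FN
= 85 + 148 + 12 + 23
= 268
(Predicted positive: 97, predicted negative: 171)

268


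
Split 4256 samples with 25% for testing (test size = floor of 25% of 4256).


Test = ⌊4256·25/100⌋ = 1064
Train = 4256 - 1064 = 3192

Train: 3192, Test: 1064


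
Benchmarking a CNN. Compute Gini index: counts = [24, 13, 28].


Probabilities: [24/65, 13/65, 28/65] ≈ [0.3692, 0.2, 0.4308]
Σpᵢ² = (576 + 169 + 784)/65² = 1529/4225
Gini = 1 - Σpᵢ² = 1 - 1529/4225 = 0.6381

0.6381


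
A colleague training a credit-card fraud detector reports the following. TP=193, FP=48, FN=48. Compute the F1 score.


Precision = 193/241 = 0.8008
Recall = 193/241 = 0.8008
F1 = 2·P·R/(P+R) = 2·TP/(2·TP+FP+FN) = 386/(386+48+48) = 386/482 = 0.8008

0.8008


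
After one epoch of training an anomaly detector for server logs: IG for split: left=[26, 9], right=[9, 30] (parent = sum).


Parent = [35, 39], H_parent = 0.9979
H_left = 0.8224 (n=35), H_right = 0.7793 (n=39)
H_children = (35/74)·0.8224 + (39/74)·0.7793 = 0.7997
IG = 0.9979 - 0.7997 = 0.1982

0.1982


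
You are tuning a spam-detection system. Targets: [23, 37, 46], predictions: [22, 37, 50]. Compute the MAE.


Absolute errors: |23-22|=1, |37-37|=0, |46-50|=4
Sum = 5
MAE = 5/3 = 5/3

5/3


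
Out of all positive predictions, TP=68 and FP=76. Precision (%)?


Precision = TP/(TP+FP)
= 68/(68+76)
= 68/144 = 47.22%

47.22%


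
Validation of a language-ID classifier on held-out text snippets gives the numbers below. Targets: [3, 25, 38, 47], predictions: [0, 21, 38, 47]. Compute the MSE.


Squared errors: (3-0)²=9, (25-21)²=16, (38-38)²=0, (47-47)²=0
Sum = 25
MSE = 25/4 = 25/4

25/4


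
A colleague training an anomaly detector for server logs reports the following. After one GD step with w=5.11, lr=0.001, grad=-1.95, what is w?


w_new = w - α·∇
= 5.11 - 0.001·-1.95
= 5.11 + 0.00195
= 5.11195

5.11195


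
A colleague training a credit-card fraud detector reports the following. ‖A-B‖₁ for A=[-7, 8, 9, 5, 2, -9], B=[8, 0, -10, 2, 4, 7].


d = |-7-8| + |8-0| + |9+ 10| + |5-2| + |2-4| + |-9-7|
  = 15 + 8 + 19 + 3 + 2 + 16
  = 63

63


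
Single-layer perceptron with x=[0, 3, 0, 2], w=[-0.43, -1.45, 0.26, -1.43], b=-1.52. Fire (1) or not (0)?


z = (0)·(-0.43) + (3)·(-1.45) + (0)·(0.26) + (2)·(-1.43) - 1.52
  = -8.73
step(z) = 0 (z<0)

0


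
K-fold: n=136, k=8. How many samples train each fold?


Fold size = 136/8 = 17
Training per fold = 136 - 17 = 119

119


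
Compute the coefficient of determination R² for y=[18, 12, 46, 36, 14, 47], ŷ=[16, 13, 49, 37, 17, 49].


ȳ = 28.8333
SS_res = Σ(y-ŷ)² = 28
SS_tot = Σ(y-ȳ)² = 1296.83
R² = 1 - SS_res/SS_tot = 1 - 0.0216 = 0.9784

0.9784


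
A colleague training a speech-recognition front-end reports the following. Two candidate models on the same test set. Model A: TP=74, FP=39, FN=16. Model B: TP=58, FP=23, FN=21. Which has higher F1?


Model A: P=74/113=0.6549, R=74/90=0.8222, F1=2PR/(P+R)=2TP/(2TP+FP+FN)=148/203=0.7291
Model B: P=58/81=0.716, R=58/79=0.7342, F1=2PR/(P+R)=2TP/(2TP+FP+FN)=116/160=0.725
0.7291 > 0.725 → Model A

Model A


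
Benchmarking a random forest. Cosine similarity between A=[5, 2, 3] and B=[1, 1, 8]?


A·B = 5·1 + 2·1 + 3·8 = 31
‖A‖ = √38 = 6.1644, ‖B‖ = √66 = 8.124
cos = 31/(√38·√66) = 31/√2508 = 0.619

0.619


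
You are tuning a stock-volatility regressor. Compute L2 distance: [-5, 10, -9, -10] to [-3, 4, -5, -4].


d = √((-5+ 3)² + (10-4)² + (-9+ 5)² + (-10+ 4)²)
  = √(4 + 36 + 16 + 36)
  = √92 = 9.5917

9.5917


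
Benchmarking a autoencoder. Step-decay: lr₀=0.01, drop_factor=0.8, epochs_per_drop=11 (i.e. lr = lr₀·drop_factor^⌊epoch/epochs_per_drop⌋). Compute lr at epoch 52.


n_drops = ⌊52/11⌋ = 4
lr = 0.01·0.8^4 = 0.01·0.4096 = 0.004096

0.004096


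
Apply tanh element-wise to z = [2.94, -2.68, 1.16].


tanh(2.94) = 0.9944
tanh(-2.68) = -0.9906
tanh(1.16) = 0.821
result = [0.9944, -0.9906, 0.821]

[0.9944, -0.9906, 0.821]


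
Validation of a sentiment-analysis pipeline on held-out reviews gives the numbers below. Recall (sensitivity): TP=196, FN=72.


Recall = TP/(TP+FN)
= 196/(196+72)
= 196/268 = 73.13%

73.13%


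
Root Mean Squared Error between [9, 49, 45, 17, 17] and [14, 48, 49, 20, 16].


MSE = 52/5 = 10.4
RMSE = √(52/5) = 3.2249

3.2249


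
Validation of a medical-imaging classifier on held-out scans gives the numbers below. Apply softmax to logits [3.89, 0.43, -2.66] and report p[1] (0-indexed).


Exponentials: e^3.89=48.9109, e^0.43=1.5373, e^-2.66=0.0699
Sum = 50.5181
Softmax = [0.9682, 0.0304, 0.0014]
p[1] = 1.5373/50.5181 = 0.0304

0.0304


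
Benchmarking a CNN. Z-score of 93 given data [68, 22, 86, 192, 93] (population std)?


μ = 92.2, σ = 55.7006
z = (93 - 92.2)/55.7006 = 0.0144

0.0144


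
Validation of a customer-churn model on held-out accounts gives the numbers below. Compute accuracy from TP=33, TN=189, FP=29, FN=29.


Accuracy = (TP+TN)/(TP+TN+FP+FN)
= (33+189)/(280)
= 222/280 = 79.29%

79.29%


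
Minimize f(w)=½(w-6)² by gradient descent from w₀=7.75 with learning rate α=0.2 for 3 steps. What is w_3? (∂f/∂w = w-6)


step 1: grad = 7.75-6 = 1.75; w = 7.75 - 0.2·(1.75) = 7.4
step 2: grad = 7.4-6 = 1.4; w = 7.4 - 0.2·(1.4) = 7.12
step 3: grad = 7.12-6 = 1.12; w = 7.12 - 0.2·(1.12) = 6.896

6.896


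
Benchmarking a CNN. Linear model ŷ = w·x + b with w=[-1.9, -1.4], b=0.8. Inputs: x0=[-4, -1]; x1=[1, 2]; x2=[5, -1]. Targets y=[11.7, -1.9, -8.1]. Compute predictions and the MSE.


ŷ0 = (-1.9)·(-4) + (-1.4)·(-1) + 0.8 = 9.8
ŷ1 = (-1.9)·(1) + (-1.4)·(2) + 0.8 = -3.9
ŷ2 = (-1.9)·(5) + (-1.4)·(-1) + 0.8 = -7.3
errors² = [3.61, 4.0, 0.64]
MSE = 8.2500/3 = 2.75

2.75


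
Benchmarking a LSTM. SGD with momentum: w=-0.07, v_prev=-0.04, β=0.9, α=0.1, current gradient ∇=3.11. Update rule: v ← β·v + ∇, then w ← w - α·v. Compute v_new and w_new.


v_new = 0.9·-0.04 + 3.11 = -0.036 + 3.11 = 3.074
w_new = -0.07 - 0.1·3.074 = -0.07 - 0.3074 = -0.3774

v_new=3.074, w_new=-0.3774


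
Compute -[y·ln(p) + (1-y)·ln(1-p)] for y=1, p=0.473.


BCE = -[y·ln(p) + (1-y)·ln(1-p)]
= -1·ln(0.473) - 0
= -ln(0.473) = 0.7487

0.7487


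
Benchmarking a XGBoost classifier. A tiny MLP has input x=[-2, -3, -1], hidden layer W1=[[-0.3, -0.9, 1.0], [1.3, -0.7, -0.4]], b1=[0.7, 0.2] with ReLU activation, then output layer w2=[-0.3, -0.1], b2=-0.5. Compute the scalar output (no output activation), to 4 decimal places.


z1[0] = (-0.3)·(-2) + (-0.9)·(-3) + (1.0)·(-1) + 0.7 = 3.0
z1[1] = (1.3)·(-2) + (-0.7)·(-3) + (-0.4)·(-1) + 0.2 = 0.1
h = ReLU(z1) = [3.0, 0.1]
output = (-0.3)·(3.0) + (-0.1)·(0.1) - 0.5 = -1.41

-1.41


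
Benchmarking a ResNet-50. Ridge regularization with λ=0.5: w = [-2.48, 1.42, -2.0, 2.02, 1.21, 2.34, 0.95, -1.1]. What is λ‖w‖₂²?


‖w‖₂² = (-2.48)² + (1.42)² + (-2.0)² + (2.02)² + (1.21)² + (2.34)² + (0.95)² + (-1.1)²
     = 6.1504 + 2.0164 + 4 + 4.0804 + 1.4641 + 5.4756 + 0.9025 + 1.21
     = 25.2994
λ·‖w‖₂² = 0.5·25.2994 = 12.6497

12.6497


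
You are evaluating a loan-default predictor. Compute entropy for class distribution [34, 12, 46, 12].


Probabilities: [34/104, 12/104, 46/104, 12/104] ≈ [0.3269, 0.1154, 0.4423, 0.1154]
H = -((34/104)·log₂(34/104) + (12/104)·log₂(12/104) + (46/104)·log₂(46/104) + (12/104)·log₂(12/104))
  = 1.7668 bits

1.7668 bits


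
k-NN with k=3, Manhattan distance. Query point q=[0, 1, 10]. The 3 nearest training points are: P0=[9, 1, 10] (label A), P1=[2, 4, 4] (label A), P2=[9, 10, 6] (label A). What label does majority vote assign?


d(q,P0) = 9  (label A)
d(q,P1) = 11  (label A)
d(q,P2) = 22  (label A)
Votes: A=3, B=0
Majority → A

A


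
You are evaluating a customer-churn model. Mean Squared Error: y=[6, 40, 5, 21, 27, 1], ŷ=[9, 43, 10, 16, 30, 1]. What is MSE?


Squared errors: (6-9)²=9, (40-43)²=9, (5-10)²=25, (21-16)²=25, (27-30)²=9, (1-1)²=0
Sum = 77
MSE = 77/6 = 77/6

77/6


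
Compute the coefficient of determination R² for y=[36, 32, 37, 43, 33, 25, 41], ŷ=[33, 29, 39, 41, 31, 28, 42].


ȳ = 35.2857
SS_res = Σ(y-ŷ)² = 40
SS_tot = Σ(y-ȳ)² = 217.43
R² = 1 - SS_res/SS_tot = 1 - 0.184 = 0.816

0.816


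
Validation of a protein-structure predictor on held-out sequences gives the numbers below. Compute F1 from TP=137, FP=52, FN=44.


Precision = 137/189 = 0.7249
Recall = 137/181 = 0.7569
F1 = 2·P·R/(P+R) = 2·TP/(2·TP+FP+FN) = 274/(274+52+44) = 274/370 = 0.7405

0.7405


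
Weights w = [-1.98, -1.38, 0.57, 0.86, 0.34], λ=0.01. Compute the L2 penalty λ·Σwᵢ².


‖w‖₂² = (-1.98)² + (-1.38)² + (0.57)² + (0.86)² + (0.34)²
     = 3.9204 + 1.9044 + 0.3249 + 0.7396 + 0.1156
     = 7.0049
λ·‖w‖₂² = 0.01·7.0049 = 0.070049

0.070049


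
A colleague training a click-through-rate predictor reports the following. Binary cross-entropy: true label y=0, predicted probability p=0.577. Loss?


BCE = -[y·ln(p) + (1-y)·ln(1-p)]
= -0 - 1·ln(1-0.577)
= -ln(0.423) = 0.8604

0.8604


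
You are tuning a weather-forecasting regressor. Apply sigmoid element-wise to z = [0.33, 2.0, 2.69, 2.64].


σ(0.33) = 1/(1+e^-0.33) = 0.5818
σ(2.0) = 1/(1+e^-2.0) = 0.8808
σ(2.69) = 1/(1+e^-2.69) = 0.9364
σ(2.64) = 1/(1+e^-2.64) = 0.9334
result = [0.5818, 0.8808, 0.9364, 0.9334]

[0.5818, 0.8808, 0.9364, 0.9334]


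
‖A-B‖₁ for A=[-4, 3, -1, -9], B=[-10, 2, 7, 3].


d = |-4+ 10| + |3-2| + |-1-7| + |-9-3|
  = 6 + 1 + 8 + 12
  = 27

27


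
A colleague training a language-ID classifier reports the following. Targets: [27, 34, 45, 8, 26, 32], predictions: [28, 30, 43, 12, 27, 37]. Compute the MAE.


Absolute errors: |27-28|=1, |34-30|=4, |45-43|=2, |8-12|=4, |26-27|=1, |32-37|=5
Sum = 17
MAE = 17/6 = 17/6

17/6


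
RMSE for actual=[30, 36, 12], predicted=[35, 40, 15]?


MSE = 50/3 = 16.6667
RMSE = √(50/3) = 4.0825

4.0825


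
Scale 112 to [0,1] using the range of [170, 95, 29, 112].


min=29, max=170
(112-29)/(170-29) = 83/141 = 0.5887

0.5887


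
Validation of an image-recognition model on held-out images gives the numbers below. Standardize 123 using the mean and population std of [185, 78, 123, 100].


μ = 121.5, σ = 39.9656
z = (123 - 121.5)/39.9656 = 0.0375

0.0375


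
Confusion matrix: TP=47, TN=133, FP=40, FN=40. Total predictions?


Total = TP + TN + FP + FN
= 47 + 133 + 40 + 40
= 260
(Predicted positive: 87, predicted negative: 173)

260


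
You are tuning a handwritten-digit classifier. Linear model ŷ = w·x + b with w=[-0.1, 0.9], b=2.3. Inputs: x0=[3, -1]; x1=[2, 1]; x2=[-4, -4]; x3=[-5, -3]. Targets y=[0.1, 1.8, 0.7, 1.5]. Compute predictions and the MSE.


ŷ0 = (-0.1)·(3) + (0.9)·(-1) + 2.3 = 1.1
ŷ1 = (-0.1)·(2) + (0.9)·(1) + 2.3 = 3.0
ŷ2 = (-0.1)·(-4) + (0.9)·(-4) + 2.3 = -0.9
ŷ3 = (-0.1)·(-5) + (0.9)·(-3) + 2.3 = 0.1
errors² = [1.0, 1.44, 2.56, 1.96]
MSE = 6.9600/4 = 1.74

1.74


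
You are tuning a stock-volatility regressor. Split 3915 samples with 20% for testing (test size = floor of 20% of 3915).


Test = ⌊3915·20/100⌋ = 783
Train = 3915 - 783 = 3132

Train: 3132, Test: 783


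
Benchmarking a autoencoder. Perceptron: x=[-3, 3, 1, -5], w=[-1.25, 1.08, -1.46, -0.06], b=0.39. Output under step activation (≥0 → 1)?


z = (-3)·(-1.25) + (3)·(1.08) + (1)·(-1.46) + (-5)·(-0.06) + 0.39
  = 6.22
step(z) = 1 (z≥0)

1


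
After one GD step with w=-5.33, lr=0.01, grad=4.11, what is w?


w_new = w - α·∇
= -5.33 - 0.01·4.11
= -5.33 - 0.0411
= -5.3711

-5.3711


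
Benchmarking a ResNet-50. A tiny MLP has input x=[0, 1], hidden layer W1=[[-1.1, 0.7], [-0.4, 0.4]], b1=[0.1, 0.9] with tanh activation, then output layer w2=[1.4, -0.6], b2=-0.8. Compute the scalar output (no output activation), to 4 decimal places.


z1[0] = (-1.1)·(0) + (0.7)·(1) + 0.1 = 0.8
z1[1] = (-0.4)·(0) + (0.4)·(1) + 0.9 = 1.3
h = tanh(z1) = [0.664, 0.8617]
output = (1.4)·(0.664) + (-0.6)·(0.8617) - 0.8 = -0.3874

-0.3874


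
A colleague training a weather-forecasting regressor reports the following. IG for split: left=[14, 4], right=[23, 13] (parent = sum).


Parent = [37, 17], H_parent = 0.8987
H_left = 0.7642 (n=18), H_right = 0.9436 (n=36)
H_children = (18/54)·0.7642 + (36/54)·0.9436 = 0.8838
IG = 0.8987 - 0.8838 = 0.0149

0.0149


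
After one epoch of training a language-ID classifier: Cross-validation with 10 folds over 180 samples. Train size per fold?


Fold size = 180/10 = 18
Training per fold = 180 - 18 = 162

162


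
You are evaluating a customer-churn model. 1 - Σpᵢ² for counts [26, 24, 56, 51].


Probabilities: [26/157, 24/157, 56/157, 51/157] ≈ [0.1656, 0.1529, 0.3567, 0.3248]
Σpᵢ² = (676 + 576 + 3136 + 2601)/157² = 6989/24649
Gini = 1 - Σpᵢ² = 1 - 6989/24649 = 0.7165

0.7165


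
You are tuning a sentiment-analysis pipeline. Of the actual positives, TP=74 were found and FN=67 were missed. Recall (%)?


Recall = TP/(TP+FN)
= 74/(74+67)
= 74/141 = 52.48%

52.48%


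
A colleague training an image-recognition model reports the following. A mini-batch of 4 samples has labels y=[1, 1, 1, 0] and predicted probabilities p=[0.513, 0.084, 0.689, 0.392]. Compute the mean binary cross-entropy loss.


L[0] = -ln(0.513) = 0.6675
L[1] = -ln(0.084) = 2.4769
L[2] = -ln(0.689) = 0.3725
L[3] = -ln(1-0.392) = -ln(0.608) = 0.4976
mean = (0.6675 + 2.4769 + 0.3725 + 0.4976)/4 = 1.0036

1.0036


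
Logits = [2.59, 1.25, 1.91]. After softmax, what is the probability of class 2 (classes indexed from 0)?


Exponentials: e^2.59=13.3298, e^1.25=3.4903, e^1.91=6.7531
Sum = 23.5732
Softmax = [0.5655, 0.1481, 0.2865]
p[2] = 6.7531/23.5732 = 0.2865

0.2865


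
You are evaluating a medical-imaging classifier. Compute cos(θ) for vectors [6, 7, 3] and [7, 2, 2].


A·B = 6·7 + 7·2 + 3·2 = 62
‖A‖ = √94 = 9.6954, ‖B‖ = √57 = 7.5498
cos = 62/(√94·√57) = 62/√5358 = 0.847

0.847


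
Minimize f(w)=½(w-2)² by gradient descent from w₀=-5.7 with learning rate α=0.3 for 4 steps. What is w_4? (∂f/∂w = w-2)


step 1: grad = -5.7-2 = -7.7; w = -5.7 - 0.3·(-7.7) = -3.39
step 2: grad = -3.39-2 = -5.39; w = -3.39 - 0.3·(-5.39) = -1.773
step 3: grad = -1.773-2 = -3.773; w = -1.773 - 0.3·(-3.773) = -0.6411
step 4: grad = -0.6411-2 = -2.6411; w = -0.6411 - 0.3·(-2.6411) = 0.15123

0.15123


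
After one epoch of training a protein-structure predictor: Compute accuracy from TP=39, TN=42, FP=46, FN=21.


Accuracy = (TP+TN)/(TP+TN+FP+FN)
= (39+42)/(148)
= 81/148 = 54.73%

54.73%


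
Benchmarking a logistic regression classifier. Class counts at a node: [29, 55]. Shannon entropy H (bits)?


Probabilities: [29/84, 55/84] ≈ [0.3452, 0.6548]
H = -((29/84)·log₂(29/84) + (55/84)·log₂(55/84))
  = 0.9297 bits

0.9297 bits


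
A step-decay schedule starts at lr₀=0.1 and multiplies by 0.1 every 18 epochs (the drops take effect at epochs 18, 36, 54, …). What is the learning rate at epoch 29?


n_drops = ⌊29/18⌋ = 1
lr = 0.1·0.1^1 = 0.1·0.1 = 0.01

0.01


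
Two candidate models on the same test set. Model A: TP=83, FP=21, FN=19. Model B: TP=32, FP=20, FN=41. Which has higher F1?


Model A: P=83/104=0.7981, R=83/102=0.8137, F1=2PR/(P+R)=2TP/(2TP+FP+FN)=166/206=0.8058
Model B: P=32/52=0.6154, R=32/73=0.4384, F1=2PR/(P+R)=2TP/(2TP+FP+FN)=64/125=0.512
0.8058 > 0.512 → Model A

Model A


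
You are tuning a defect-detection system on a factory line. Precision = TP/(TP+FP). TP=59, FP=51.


Precision = TP/(TP+FP)
= 59/(59+51)
= 59/110 = 53.64%

53.64%


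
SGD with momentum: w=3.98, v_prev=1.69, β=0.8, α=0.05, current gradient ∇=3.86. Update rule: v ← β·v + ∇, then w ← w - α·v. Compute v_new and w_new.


v_new = 0.8·1.69 + 3.86 = 1.352 + 3.86 = 5.212
w_new = 3.98 - 0.05·5.212 = 3.98 - 0.2606 = 3.7194

v_new=5.212, w_new=3.7194


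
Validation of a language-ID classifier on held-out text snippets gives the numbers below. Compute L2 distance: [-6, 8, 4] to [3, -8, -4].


d = √((-6-3)² + (8+ 8)² + (4+ 4)²)
  = √(81 + 256 + 64)
  = √401 = 20.025

20.025


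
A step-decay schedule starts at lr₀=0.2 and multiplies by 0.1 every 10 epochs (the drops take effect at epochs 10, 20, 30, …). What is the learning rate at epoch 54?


n_drops = ⌊54/10⌋ = 5
lr = 0.2·0.1^5 = 0.2·0.00001 = 0.000002

0.000002


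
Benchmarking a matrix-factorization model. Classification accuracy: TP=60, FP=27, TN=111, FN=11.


Accuracy = (TP+TN)/(TP+TN+FP+FN)
= (60+111)/(209)
= 171/209 = 81.82%

81.82%


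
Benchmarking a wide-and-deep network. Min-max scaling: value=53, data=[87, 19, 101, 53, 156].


min=19, max=156
(53-19)/(156-19) = 34/137 = 0.2482

0.2482


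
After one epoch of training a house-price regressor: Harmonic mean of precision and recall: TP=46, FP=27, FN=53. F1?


Precision = 46/73 = 0.6301
Recall = 46/99 = 0.4646
F1 = 2·P·R/(P+R) = 2·TP/(2·TP+FP+FN) = 92/(92+27+53) = 92/172 = 0.5349

0.5349


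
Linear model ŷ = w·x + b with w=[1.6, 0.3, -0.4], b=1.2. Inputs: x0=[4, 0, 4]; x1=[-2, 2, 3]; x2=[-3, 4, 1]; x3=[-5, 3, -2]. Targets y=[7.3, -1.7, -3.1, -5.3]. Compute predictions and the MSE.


ŷ0 = (1.6)·(4) + (0.3)·(0) + (-0.4)·(4) + 1.2 = 6.0
ŷ1 = (1.6)·(-2) + (0.3)·(2) + (-0.4)·(3) + 1.2 = -2.6
ŷ2 = (1.6)·(-3) + (0.3)·(4) + (-0.4)·(1) + 1.2 = -2.8
ŷ3 = (1.6)·(-5) + (0.3)·(3) + (-0.4)·(-2) + 1.2 = -5.1
errors² = [1.69, 0.81, 0.09, 0.04]
MSE = 2.6300/4 = 0.6575

0.6575


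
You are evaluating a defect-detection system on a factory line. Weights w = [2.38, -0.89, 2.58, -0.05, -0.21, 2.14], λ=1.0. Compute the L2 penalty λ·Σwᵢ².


‖w‖₂² = (2.38)² + (-0.89)² + (2.58)² + (-0.05)² + (-0.21)² + (2.14)²
     = 5.6644 + 0.7921 + 6.6564 + 0.0025 + 0.0441 + 4.5796
     = 17.7391
λ·‖w‖₂² = 1.0·17.7391 = 17.7391

17.7391


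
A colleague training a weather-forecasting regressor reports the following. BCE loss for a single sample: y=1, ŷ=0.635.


BCE = -[y·ln(p) + (1-y)·ln(1-p)]
= -1·ln(0.635) - 0
= -ln(0.635) = 0.4541

0.4541


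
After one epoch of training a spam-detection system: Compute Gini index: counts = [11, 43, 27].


Probabilities: [11/81, 43/81, 27/81] ≈ [0.1358, 0.5309, 0.3333]
Σpᵢ² = (121 + 1849 + 729)/81² = 2699/6561
Gini = 1 - Σpᵢ² = 1 - 2699/6561 = 0.5886

0.5886


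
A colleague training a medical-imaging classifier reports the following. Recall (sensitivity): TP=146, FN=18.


Recall = TP/(TP+FN)
= 146/(146+18)
= 146/164 = 89.02%

89.02%


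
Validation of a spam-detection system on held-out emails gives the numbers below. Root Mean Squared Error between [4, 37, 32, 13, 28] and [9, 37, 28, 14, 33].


MSE = 67/5 = 13.4
RMSE = √(67/5) = 3.6606

3.6606


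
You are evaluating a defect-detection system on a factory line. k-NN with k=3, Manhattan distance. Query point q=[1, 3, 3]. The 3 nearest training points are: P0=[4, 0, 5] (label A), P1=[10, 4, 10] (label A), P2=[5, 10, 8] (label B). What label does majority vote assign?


d(q,P0) = 8  (label A)
d(q,P1) = 17  (label A)
d(q,P2) = 16  (label B)
Votes: A=2, B=1
Majority → A

A


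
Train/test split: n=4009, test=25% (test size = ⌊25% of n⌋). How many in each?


Test = ⌊4009·25/100⌋ = 1002
Train = 4009 - 1002 = 3007

Train: 3007, Test: 1002


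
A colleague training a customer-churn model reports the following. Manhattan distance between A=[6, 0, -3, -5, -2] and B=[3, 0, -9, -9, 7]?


d = |6-3| + |0-0| + |-3+ 9| + |-5+ 9| + |-2-7|
  = 3 + 0 + 6 + 4 + 9
  = 22

22


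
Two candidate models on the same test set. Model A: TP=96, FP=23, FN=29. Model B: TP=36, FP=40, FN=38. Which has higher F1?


Model A: P=96/119=0.8067, R=96/125=0.768, F1=2PR/(P+R)=2TP/(2TP+FP+FN)=192/244=0.7869
Model B: P=36/76=0.4737, R=36/74=0.4865, F1=2PR/(P+R)=2TP/(2TP+FP+FN)=72/150=0.48
0.7869 > 0.48 → Model A

Model A


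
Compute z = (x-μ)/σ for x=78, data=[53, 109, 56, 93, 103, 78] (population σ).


μ = 82, σ = 21.6949
z = (78 - 82)/21.6949 = -0.1844

-0.1844


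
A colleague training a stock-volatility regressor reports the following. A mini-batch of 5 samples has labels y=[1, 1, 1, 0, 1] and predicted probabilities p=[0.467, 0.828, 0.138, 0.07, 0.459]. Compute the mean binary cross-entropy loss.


L[0] = -ln(0.467) = 0.7614
L[1] = -ln(0.828) = 0.1887
L[2] = -ln(0.138) = 1.9805
L[3] = -ln(1-0.07) = -ln(0.93) = 0.0726
L[4] = -ln(0.459) = 0.7787
mean = (0.7614 + 0.1887 + 1.9805 + 0.0726 + 0.7787)/5 = 0.7564

0.7564


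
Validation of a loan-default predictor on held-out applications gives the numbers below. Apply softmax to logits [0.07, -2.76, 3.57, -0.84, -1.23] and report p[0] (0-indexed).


Exponentials: e^0.07=1.0725, e^-2.76=0.0633, e^3.57=35.5166, e^-0.84=0.4317, e^-1.23=0.2923
Sum = 37.3764
Softmax = [0.0287, 0.0017, 0.9502, 0.0116, 0.0078]
p[0] = 1.0725/37.3764 = 0.0287

0.0287


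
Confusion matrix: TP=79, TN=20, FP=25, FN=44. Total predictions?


Total = TP + TN + FP + FN
= 79 + 20 + 25 + 44
= 168
(Predicted positive: 104, predicted negative: 64)

168


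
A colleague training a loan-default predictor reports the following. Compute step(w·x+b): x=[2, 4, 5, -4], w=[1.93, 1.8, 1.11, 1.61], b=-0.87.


z = (2)·(1.93) + (4)·(1.8) + (5)·(1.11) + (-4)·(1.61) - 0.87
  = 9.3
step(z) = 1 (z≥0)

1


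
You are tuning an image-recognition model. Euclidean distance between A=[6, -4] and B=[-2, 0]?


d = √((6+ 2)² + (-4-0)²)
  = √(64 + 16)
  = √80 = 8.9443

8.9443


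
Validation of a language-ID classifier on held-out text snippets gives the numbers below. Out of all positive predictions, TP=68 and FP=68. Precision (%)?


Precision = TP/(TP+FP)
= 68/(68+68)
= 68/136 = 50.0%

50.0%


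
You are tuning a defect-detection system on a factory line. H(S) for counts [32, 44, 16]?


Probabilities: [32/92, 44/92, 16/92] ≈ [0.3478, 0.4783, 0.1739]
H = -((32/92)·log₂(32/92) + (44/92)·log₂(44/92) + (16/92)·log₂(16/92))
  = 1.4777 bits

1.4777 bits


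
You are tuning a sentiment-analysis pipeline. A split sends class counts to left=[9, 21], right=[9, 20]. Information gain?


Parent = [18, 41], H_parent = 0.8874
H_left = 0.8813 (n=30), H_right = 0.8936 (n=29)
H_children = (30/59)·0.8813 + (29/59)·0.8936 = 0.8873
IG = 0.8874 - 0.8873 = 0.0001

0.0001


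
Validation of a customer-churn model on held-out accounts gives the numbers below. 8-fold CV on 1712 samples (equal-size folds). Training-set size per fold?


Fold size = 1712/8 = 214
Training per fold = 1712 - 214 = 1498

1498


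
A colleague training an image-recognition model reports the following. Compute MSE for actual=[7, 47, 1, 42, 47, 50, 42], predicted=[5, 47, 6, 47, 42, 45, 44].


Squared errors: (7-5)²=4, (47-47)²=0, (1-6)²=25, (42-47)²=25, (47-42)²=25, (50-45)²=25, (42-44)²=4
Sum = 108
MSE = 108/7 = 108/7

108/7


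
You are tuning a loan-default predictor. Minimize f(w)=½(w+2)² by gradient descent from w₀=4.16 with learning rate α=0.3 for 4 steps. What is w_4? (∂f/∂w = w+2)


step 1: grad = 4.16+2 = 6.16; w = 4.16 - 0.3·(6.16) = 2.312
step 2: grad = 2.312+2 = 4.312; w = 2.312 - 0.3·(4.312) = 1.0184
step 3: grad = 1.0184+2 = 3.0184; w = 1.0184 - 0.3·(3.0184) = 0.11288
step 4: grad = 0.11288+2 = 2.11288; w = 0.11288 - 0.3·(2.11288) = -0.520984

-0.520984


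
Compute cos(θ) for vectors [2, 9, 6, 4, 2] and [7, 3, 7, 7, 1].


A·B = 2·7 + 9·3 + 6·7 + 4·7 + 2·1 = 113
‖A‖ = √141 = 11.8743, ‖B‖ = √157 = 12.53
cos = 113/(√141·√157) = 113/√22137 = 0.7595

0.7595


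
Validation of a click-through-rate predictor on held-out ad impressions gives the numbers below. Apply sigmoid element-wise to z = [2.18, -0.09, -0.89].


σ(2.18) = 1/(1+e^-2.18) = 0.8984
σ(-0.09) = 1/(1+e^0.09) = 0.4775
σ(-0.89) = 1/(1+e^0.89) = 0.2911
result = [0.8984, 0.4775, 0.2911]

[0.8984, 0.4775, 0.2911]


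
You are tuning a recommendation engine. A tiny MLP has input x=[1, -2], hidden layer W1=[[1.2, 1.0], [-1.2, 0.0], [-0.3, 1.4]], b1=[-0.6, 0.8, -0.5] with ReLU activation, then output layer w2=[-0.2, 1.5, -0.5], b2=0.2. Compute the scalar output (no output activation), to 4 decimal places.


z1[0] = (1.2)·(1) + (1.0)·(-2) - 0.6 = -1.4
z1[1] = (-1.2)·(1) + (0.0)·(-2) + 0.8 = -0.4
z1[2] = (-0.3)·(1) + (1.4)·(-2) - 0.5 = -3.6
h = ReLU(z1) = [0.0, 0.0, 0.0]
output = (-0.2)·(0.0) + (1.5)·(0.0) + (-0.5)·(0.0) + 0.2 = 0.2

0.2


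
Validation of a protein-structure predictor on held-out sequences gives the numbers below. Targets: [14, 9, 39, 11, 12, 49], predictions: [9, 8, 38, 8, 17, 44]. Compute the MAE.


Absolute errors: |14-9|=5, |9-8|=1, |39-38|=1, |11-8|=3, |12-17|=5, |49-44|=5
Sum = 20
MAE = 20/6 = 10/3

10/3


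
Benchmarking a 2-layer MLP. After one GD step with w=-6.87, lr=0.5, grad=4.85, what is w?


w_new = w - α·∇
= -6.87 - 0.5·4.85
= -6.87 - 2.425
= -9.295

-9.295


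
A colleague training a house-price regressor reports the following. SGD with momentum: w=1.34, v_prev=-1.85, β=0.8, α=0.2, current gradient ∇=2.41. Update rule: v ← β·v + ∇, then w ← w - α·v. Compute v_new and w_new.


v_new = 0.8·-1.85 + 2.41 = -1.48 + 2.41 = 0.93
w_new = 1.34 - 0.2·0.93 = 1.34 - 0.186 = 1.154

v_new=0.93, w_new=1.154


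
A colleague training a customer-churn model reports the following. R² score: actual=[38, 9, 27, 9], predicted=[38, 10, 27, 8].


ȳ = 20.75
SS_res = Σ(y-ŷ)² = 2
SS_tot = Σ(y-ȳ)² = 612.75
R² = 1 - SS_res/SS_tot = 1 - 0.0033 = 0.9967

0.9967


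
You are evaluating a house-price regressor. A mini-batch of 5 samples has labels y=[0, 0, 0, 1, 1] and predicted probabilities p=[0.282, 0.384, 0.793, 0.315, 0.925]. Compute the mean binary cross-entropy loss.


L[0] = -ln(1-0.282) = -ln(0.718) = 0.3313
L[1] = -ln(1-0.384) = -ln(0.616) = 0.4845
L[2] = -ln(1-0.793) = -ln(0.207) = 1.575
L[3] = -ln(0.315) = 1.1552
L[4] = -ln(0.925) = 0.078
mean = (0.3313 + 0.4845 + 1.575 + 1.1552 + 0.078)/5 = 0.7248

0.7248


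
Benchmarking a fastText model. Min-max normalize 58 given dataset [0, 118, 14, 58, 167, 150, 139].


min=0, max=167
(58-0)/(167-0) = 58/167 = 0.3473

0.3473


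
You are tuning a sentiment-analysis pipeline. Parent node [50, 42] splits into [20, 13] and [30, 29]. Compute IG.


Parent = [50, 42], H_parent = 0.9945
H_left = 0.9673 (n=33), H_right = 0.9998 (n=59)
H_children = (33/92)·0.9673 + (59/92)·0.9998 = 0.9881
IG = 0.9945 - 0.9881 = 0.0064

0.0064


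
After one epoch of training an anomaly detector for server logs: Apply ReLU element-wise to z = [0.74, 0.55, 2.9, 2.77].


ReLU(0.74) = max(0, 0.74) = 0.74
ReLU(0.55) = max(0, 0.55) = 0.55
ReLU(2.9) = max(0, 2.9) = 2.9
ReLU(2.77) = max(0, 2.77) = 2.77
result = [0.74, 0.55, 2.9, 2.77]

[0.74, 0.55, 2.9, 2.77]


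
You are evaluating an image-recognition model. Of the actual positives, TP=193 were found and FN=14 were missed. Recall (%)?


Recall = TP/(TP+FN)
= 193/(193+14)
= 193/207 = 93.24%

93.24%


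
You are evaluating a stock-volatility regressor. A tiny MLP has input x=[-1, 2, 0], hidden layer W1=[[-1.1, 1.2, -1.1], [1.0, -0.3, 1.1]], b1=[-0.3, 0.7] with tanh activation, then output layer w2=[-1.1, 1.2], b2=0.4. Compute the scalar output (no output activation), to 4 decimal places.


z1[0] = (-1.1)·(-1) + (1.2)·(2) + (-1.1)·(0) - 0.3 = 3.2
z1[1] = (1.0)·(-1) + (-0.3)·(2) + (1.1)·(0) + 0.7 = -0.9
h = tanh(z1) = [0.9967, -0.7163]
output = (-1.1)·(0.9967) + (1.2)·(-0.7163) + 0.4 = -1.5559

-1.5559


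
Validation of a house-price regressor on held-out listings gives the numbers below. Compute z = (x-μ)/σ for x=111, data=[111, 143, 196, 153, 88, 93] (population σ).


μ = 130.6667, σ = 37.7389
z = (111 - 130.6667)/37.7389 = -0.5211

-0.5211


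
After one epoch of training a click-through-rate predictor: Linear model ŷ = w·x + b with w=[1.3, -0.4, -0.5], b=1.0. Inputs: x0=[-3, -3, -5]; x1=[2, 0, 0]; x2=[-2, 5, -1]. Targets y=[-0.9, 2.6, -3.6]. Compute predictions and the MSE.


ŷ0 = (1.3)·(-3) + (-0.4)·(-3) + (-0.5)·(-5) + 1.0 = 0.8
ŷ1 = (1.3)·(2) + (-0.4)·(0) + (-0.5)·(0) + 1.0 = 3.6
ŷ2 = (1.3)·(-2) + (-0.4)·(5) + (-0.5)·(-1) + 1.0 = -3.1
errors² = [2.89, 1.0, 0.25]
MSE = 4.1400/3 = 1.38

1.38


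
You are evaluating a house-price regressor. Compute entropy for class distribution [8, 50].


Probabilities: [8/58, 50/58] ≈ [0.1379, 0.8621]
H = -((8/58)·log₂(8/58) + (50/58)·log₂(50/58))
  = 0.5788 bits

0.5788 bits


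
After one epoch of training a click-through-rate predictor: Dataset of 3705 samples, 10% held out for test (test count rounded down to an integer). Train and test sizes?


Test = ⌊3705·10/100⌋ = 370
Train = 3705 - 370 = 3335

Train: 3335, Test: 370


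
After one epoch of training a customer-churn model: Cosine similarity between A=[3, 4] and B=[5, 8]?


A·B = 3·5 + 4·8 = 47
‖A‖ = √25 = 5, ‖B‖ = √89 = 9.434
cos = 47/(√25·√89) = 47/√2225 = 0.9964

0.9964


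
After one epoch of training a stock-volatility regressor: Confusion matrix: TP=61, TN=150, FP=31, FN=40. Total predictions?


Total = TP + TN + FP + FN
= 61 + 150 + 31 + 40
= 282
(Predicted positive: 92, predicted negative: 190)

282


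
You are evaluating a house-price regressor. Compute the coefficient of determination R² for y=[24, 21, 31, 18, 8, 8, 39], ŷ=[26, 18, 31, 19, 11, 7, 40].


ȳ = 21.2857
SS_res = Σ(y-ŷ)² = 25
SS_tot = Σ(y-ȳ)² = 779.43
R² = 1 - SS_res/SS_tot = 1 - 0.0321 = 0.9679

0.9679


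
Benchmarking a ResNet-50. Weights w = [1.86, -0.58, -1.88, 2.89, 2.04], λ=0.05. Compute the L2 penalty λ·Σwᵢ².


‖w‖₂² = (1.86)² + (-0.58)² + (-1.88)² + (2.89)² + (2.04)²
     = 3.4596 + 0.3364 + 3.5344 + 8.3521 + 4.1616
     = 19.8441
λ·‖w‖₂² = 0.05·19.8441 = 0.992205

0.992205


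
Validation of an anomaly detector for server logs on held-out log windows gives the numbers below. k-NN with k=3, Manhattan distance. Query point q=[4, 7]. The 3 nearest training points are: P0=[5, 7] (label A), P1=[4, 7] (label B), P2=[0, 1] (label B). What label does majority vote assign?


d(q,P0) = 1  (label A)
d(q,P1) = 0  (label B)
d(q,P2) = 10  (label B)
Votes: A=1, B=2
Majority → B

B


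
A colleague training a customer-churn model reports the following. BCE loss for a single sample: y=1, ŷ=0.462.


BCE = -[y·ln(p) + (1-y)·ln(1-p)]
= -1·ln(0.462) - 0
= -ln(0.462) = 0.7722

0.7722


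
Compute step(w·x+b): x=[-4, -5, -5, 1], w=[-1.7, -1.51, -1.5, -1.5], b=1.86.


z = (-4)·(-1.7) + (-5)·(-1.51) + (-5)·(-1.5) + (1)·(-1.5) + 1.86
  = 22.21
step(z) = 1 (z≥0)

1


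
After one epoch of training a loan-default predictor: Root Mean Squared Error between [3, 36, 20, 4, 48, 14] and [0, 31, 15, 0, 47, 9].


MSE = 101/6 = 16.8333
RMSE = √(101/6) = 4.1028

4.1028


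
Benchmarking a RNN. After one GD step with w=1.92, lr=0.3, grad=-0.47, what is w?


w_new = w - α·∇
= 1.92 - 0.3·-0.47
= 1.92 + 0.141
= 2.061

2.061


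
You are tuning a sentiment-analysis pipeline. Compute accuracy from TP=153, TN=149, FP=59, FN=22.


Accuracy = (TP+TN)/(TP+TN+FP+FN)
= (153+149)/(383)
= 302/383 = 78.85%

78.85%


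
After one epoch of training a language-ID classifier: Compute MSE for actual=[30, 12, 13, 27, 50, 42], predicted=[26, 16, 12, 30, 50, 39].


Squared errors: (30-26)²=16, (12-16)²=16, (13-12)²=1, (27-30)²=9, (50-50)²=0, (42-39)²=9
Sum = 51
MSE = 51/6 = 17/2

17/2


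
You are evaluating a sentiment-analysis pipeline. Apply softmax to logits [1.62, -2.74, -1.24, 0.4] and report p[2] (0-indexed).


Exponentials: e^1.62=5.0531, e^-2.74=0.0646, e^-1.24=0.2894, e^0.4=1.4918
Sum = 6.8989
Softmax = [0.7325, 0.0094, 0.0419, 0.2162]
p[2] = 0.2894/6.8989 = 0.0419

0.0419


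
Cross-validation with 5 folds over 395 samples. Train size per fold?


Fold size = 395/5 = 79
Training per fold = 395 - 79 = 316

316


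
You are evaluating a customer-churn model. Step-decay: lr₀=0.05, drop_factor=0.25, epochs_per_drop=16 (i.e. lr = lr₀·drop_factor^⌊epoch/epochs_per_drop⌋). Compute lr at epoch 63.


n_drops = ⌊63/16⌋ = 3
lr = 0.05·0.25^3 = 0.05·0.015625 = 0.00078125

0.00078125


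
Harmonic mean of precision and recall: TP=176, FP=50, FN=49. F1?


Precision = 176/226 = 0.7788
Recall = 176/225 = 0.7822
F1 = 2·P·R/(P+R) = 2·TP/(2·TP+FP+FN) = 352/(352+50+49) = 352/451 = 0.7805

0.7805


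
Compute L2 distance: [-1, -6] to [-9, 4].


d = √((-1+ 9)² + (-6-4)²)
  = √(64 + 100)
  = √164 = 12.8062

12.8062


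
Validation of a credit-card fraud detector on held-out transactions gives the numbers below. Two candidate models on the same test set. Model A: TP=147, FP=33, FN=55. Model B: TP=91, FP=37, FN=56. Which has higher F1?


Model A: P=147/180=0.8167, R=147/202=0.7277, F1=2PR/(P+R)=2TP/(2TP+FP+FN)=294/382=0.7696
Model B: P=91/128=0.7109, R=91/147=0.619, F1=2PR/(P+R)=2TP/(2TP+FP+FN)=182/275=0.6618
0.7696 > 0.6618 → Model A

Model A


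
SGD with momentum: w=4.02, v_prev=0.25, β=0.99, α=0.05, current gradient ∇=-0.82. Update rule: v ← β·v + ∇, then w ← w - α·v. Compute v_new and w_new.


v_new = 0.99·0.25 - 0.82 = 0.2475 - 0.82 = -0.5725
w_new = 4.02 - 0.05·-0.5725 = 4.02 + 0.028625 = 4.048625

v_new=-0.5725, w_new=4.048625


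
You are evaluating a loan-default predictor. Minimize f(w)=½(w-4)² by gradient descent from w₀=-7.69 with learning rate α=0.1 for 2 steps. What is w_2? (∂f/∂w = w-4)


step 1: grad = -7.69-4 = -11.69; w = -7.69 - 0.1·(-11.69) = -6.521
step 2: grad = -6.521-4 = -10.521; w = -6.521 - 0.1·(-10.521) = -5.4689

-5.4689


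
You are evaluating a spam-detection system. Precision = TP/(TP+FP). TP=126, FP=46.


Precision = TP/(TP+FP)
= 126/(126+46)
= 126/172 = 73.26%

73.26%


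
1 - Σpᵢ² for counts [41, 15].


Probabilities: [41/56, 15/56] ≈ [0.7321, 0.2679]
Σpᵢ² = (1681 + 225)/56² = 1906/3136
Gini = 1 - Σpᵢ² = 1 - 1906/3136 = 0.3922

0.3922


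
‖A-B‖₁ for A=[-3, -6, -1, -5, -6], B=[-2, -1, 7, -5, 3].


d = |-3+ 2| + |-6+ 1| + |-1-7| + |-5+ 5| + |-6-3|
  = 1 + 5 + 8 + 0 + 9
  = 23

23


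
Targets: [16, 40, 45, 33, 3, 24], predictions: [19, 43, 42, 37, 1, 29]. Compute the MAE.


Absolute errors: |16-19|=3, |40-43|=3, |45-42|=3, |33-37|=4, |3-1|=2, |24-29|=5
Sum = 20
MAE = 20/6 = 10/3

10/3


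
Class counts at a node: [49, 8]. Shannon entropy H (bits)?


Probabilities: [49/57, 8/57] ≈ [0.8596, 0.1404]
H = -((49/57)·log₂(49/57) + (8/57)·log₂(8/57))
  = 0.5852 bits

0.5852 bits


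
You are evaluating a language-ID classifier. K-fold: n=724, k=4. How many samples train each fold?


Fold size = 724/4 = 181
Training per fold = 724 - 181 = 543

543


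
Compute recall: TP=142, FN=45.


Recall = TP/(TP+FN)
= 142/(142+45)
= 142/187 = 75.94%

75.94%


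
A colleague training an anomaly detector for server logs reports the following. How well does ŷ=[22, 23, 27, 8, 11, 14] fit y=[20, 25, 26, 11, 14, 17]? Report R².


ȳ = 18.8333
SS_res = Σ(y-ŷ)² = 36
SS_tot = Σ(y-ȳ)² = 178.83
R² = 1 - SS_res/SS_tot = 1 - 0.2013 = 0.7987

0.7987


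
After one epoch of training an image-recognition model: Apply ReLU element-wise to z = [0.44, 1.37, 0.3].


ReLU(0.44) = max(0, 0.44) = 0.44
ReLU(1.37) = max(0, 1.37) = 1.37
ReLU(0.3) = max(0, 0.3) = 0.3
result = [0.44, 1.37, 0.3]

[0.44, 1.37, 0.3]


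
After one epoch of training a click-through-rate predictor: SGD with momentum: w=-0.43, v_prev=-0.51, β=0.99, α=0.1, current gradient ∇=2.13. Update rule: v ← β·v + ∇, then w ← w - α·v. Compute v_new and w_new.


v_new = 0.99·-0.51 + 2.13 = -0.5049 + 2.13 = 1.6251
w_new = -0.43 - 0.1·1.6251 = -0.43 - 0.16251 = -0.59251

v_new=1.6251, w_new=-0.59251


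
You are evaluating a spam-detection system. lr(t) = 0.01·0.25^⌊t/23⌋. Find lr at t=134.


n_drops = ⌊134/23⌋ = 5
lr = 0.01·0.25^5 = 0.01·0.0009765625 = 0.000009765625

0.000009765625


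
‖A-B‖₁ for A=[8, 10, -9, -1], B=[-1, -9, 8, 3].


d = |8+ 1| + |10+ 9| + |-9-8| + |-1-3|
  = 9 + 19 + 17 + 4
  = 49

49


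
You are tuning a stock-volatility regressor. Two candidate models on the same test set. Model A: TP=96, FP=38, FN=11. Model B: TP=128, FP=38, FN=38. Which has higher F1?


Model A: P=96/134=0.7164, R=96/107=0.8972, F1=2PR/(P+R)=2TP/(2TP+FP+FN)=192/241=0.7967
Model B: P=128/166=0.7711, R=128/166=0.7711, F1=2PR/(P+R)=2TP/(2TP+FP+FN)=256/332=0.7711
0.7967 > 0.7711 → Model A

Model A


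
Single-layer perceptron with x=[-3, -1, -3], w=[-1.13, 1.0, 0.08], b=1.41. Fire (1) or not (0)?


z = (-3)·(-1.13) + (-1)·(1.0) + (-3)·(0.08) + 1.41
  = 3.56
step(z) = 1 (z≥0)

1


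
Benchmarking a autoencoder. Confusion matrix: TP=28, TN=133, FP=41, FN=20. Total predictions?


Total = TP + TN + FP + FN
= 28 + 133 + 41 + 20
= 222
(Predicted positive: 69, predicted negative: 153)

222


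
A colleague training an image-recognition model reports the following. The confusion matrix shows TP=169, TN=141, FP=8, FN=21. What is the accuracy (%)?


Accuracy = (TP+TN)/(TP+TN+FP+FN)
= (169+141)/(339)
= 310/339 = 91.45%

91.45%


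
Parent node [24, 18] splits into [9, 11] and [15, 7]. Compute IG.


Parent = [24, 18], H_parent = 0.9852
H_left = 0.9928 (n=20), H_right = 0.9024 (n=22)
H_children = (20/42)·0.9928 + (22/42)·0.9024 = 0.9454
IG = 0.9852 - 0.9454 = 0.0398

0.0398


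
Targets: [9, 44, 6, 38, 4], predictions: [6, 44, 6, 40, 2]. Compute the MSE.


Squared errors: (9-6)²=9, (44-44)²=0, (6-6)²=0, (38-40)²=4, (4-2)²=4
Sum = 17
MSE = 17/5 = 17/5

17/5


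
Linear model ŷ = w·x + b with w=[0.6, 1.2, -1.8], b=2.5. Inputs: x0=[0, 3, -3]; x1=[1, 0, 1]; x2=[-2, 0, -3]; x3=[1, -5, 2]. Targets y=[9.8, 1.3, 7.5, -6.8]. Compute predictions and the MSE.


ŷ0 = (0.6)·(0) + (1.2)·(3) + (-1.8)·(-3) + 2.5 = 11.5
ŷ1 = (0.6)·(1) + (1.2)·(0) + (-1.8)·(1) + 2.5 = 1.3
ŷ2 = (0.6)·(-2) + (1.2)·(0) + (-1.8)·(-3) + 2.5 = 6.7
ŷ3 = (0.6)·(1) + (1.2)·(-5) + (-1.8)·(2) + 2.5 = -6.5
errors² = [2.89, 0.0, 0.64, 0.09]
MSE = 3.6200/4 = 0.905

0.905


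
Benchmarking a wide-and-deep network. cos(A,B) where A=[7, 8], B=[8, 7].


A·B = 7·8 + 8·7 = 112
‖A‖ = √113 = 10.6301, ‖B‖ = √113 = 10.6301
cos = 112/(√113·√113) = 112/√12769 = 0.9912

0.9912


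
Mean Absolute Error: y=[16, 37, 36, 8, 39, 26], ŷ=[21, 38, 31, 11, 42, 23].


Absolute errors: |16-21|=5, |37-38|=1, |36-31|=5, |8-11|=3, |39-42|=3, |26-23|=3
Sum = 20
MAE = 20/6 = 10/3

10/3


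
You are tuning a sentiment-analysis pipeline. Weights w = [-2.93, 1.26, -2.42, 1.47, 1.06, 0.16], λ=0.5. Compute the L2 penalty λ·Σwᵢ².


‖w‖₂² = (-2.93)² + (1.26)² + (-2.42)² + (1.47)² + (1.06)² + (0.16)²
     = 8.5849 + 1.5876 + 5.8564 + 2.1609 + 1.1236 + 0.0256
     = 19.339
λ·‖w‖₂² = 0.5·19.339 = 9.6695

9.6695


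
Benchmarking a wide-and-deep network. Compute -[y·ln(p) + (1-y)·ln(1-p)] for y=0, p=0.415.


BCE = -[y·ln(p) + (1-y)·ln(1-p)]
= -0 - 1·ln(1-0.415)
= -ln(0.585) = 0.5361

0.5361


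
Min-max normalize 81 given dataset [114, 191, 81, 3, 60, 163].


min=3, max=191
(81-3)/(191-3) = 78/188 = 0.4149

0.4149
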